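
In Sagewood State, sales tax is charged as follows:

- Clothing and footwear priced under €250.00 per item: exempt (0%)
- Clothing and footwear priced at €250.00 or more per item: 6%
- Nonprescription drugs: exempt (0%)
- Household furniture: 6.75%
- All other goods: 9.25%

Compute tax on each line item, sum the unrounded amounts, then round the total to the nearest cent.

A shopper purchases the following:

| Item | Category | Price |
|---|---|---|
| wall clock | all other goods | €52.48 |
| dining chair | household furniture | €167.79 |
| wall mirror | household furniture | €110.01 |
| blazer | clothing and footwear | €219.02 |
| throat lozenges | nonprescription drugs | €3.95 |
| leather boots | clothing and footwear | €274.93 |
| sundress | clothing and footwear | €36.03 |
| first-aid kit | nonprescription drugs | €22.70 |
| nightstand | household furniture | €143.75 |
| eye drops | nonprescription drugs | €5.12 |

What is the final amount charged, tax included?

€1085.58

Wall clock €52.48: all other goods → 9.25% → €4.8544
Dining chair €167.79: household furniture → 6.75% → €11.325825
Wall mirror €110.01: household furniture → 6.75% → €7.425675
Blazer €219.02: clothing and footwear, under €250.00 → 0% → €0.00
Throat lozenges €3.95: nonprescription drugs → 0% → €0.00
Leather boots €274.93: clothing and footwear, €250.00 or more → 6% → €16.4958
Sundress €36.03: clothing and footwear, under €250.00 → 0% → €0.00
First-aid kit €22.70: nonprescription drugs → 0% → €0.00
Nightstand €143.75: household furniture → 6.75% → €9.703125
Eye drops €5.12: nonprescription drugs → 0% → €0.00
Subtotal = €1035.78; unrounded tax = €49.804825 → €49.80; total due = €1085.58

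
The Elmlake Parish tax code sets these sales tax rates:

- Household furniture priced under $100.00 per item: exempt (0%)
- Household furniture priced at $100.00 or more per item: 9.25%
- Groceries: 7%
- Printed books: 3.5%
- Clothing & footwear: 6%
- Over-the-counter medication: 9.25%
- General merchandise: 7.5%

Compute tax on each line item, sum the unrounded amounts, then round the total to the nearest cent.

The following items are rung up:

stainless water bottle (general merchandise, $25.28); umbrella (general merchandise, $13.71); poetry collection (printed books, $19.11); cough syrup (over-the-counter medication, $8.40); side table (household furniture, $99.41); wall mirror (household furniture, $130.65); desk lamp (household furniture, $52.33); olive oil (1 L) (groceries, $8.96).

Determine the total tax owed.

$17.08

Stainless water bottle $25.28: general merchandise → 7.5% → $1.896
Umbrella $13.71: general merchandise → 7.5% → $1.02825
Poetry collection $19.11: printed books → 3.5% → $0.66885
Cough syrup $8.40: over-the-counter medication → 9.25% → $0.777
Side table $99.41: household furniture, under $100.00 → 0% → $0.00
Wall mirror $130.65: household furniture, $100.00 or more → 9.25% → $12.085125
Desk lamp $52.33: household furniture, under $100.00 → 0% → $0.00
Olive oil (1 L) $8.96: groceries → 7% → $0.6272
Unrounded tax sum = $17.082425 → $17.08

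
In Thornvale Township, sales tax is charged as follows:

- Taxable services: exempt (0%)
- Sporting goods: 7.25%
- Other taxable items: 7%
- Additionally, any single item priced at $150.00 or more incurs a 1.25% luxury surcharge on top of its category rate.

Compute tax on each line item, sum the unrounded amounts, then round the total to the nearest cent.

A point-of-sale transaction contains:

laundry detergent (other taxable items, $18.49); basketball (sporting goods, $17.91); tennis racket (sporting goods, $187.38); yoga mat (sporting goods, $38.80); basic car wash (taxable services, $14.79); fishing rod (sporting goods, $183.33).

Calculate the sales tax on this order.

Laundry detergent $18.49: other taxable items → 7% → $1.2943
Basketball $17.91: sporting goods → 7.25% → $1.298475
Tennis racket $187.38: sporting goods → 7.25% + 1.25% surcharge = 8.5% → $15.9273
Yoga mat $38.80: sporting goods → 7.25% → $2.813
Basic car wash $14.79: taxable services → 0% → $0.00
Fishing rod $183.33: sporting goods → 7.25% + 1.25% surcharge = 8.5% → $15.58305
Unrounded tax sum = $36.916125 → $36.92

$36.92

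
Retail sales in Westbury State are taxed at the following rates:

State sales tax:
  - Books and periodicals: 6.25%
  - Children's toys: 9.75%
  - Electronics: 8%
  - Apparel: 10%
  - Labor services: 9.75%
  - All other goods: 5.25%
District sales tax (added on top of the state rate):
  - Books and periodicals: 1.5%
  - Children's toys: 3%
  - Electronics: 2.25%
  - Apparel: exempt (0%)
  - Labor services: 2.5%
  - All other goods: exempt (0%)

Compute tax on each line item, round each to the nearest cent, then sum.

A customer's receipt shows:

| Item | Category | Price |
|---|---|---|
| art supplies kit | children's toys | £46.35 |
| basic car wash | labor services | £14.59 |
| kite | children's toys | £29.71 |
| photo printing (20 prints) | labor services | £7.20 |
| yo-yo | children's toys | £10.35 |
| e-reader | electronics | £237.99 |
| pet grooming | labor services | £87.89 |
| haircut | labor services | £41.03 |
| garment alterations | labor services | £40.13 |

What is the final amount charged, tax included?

Art supplies kit £46.35: children's toys → 9.75% + 3% district = 12.75% → £5.91
Basic car wash £14.59: labor services → 9.75% + 2.5% district = 12.25% → £1.79
Kite £29.71: children's toys → 9.75% + 3% district = 12.75% → £3.79
Photo printing (20 prints) £7.20: labor services → 9.75% + 2.5% district = 12.25% → £0.88
Yo-yo £10.35: children's toys → 9.75% + 3% district = 12.75% → £1.32
E-reader £237.99: electronics → 8% + 2.25% district = 10.25% → £24.39
Pet grooming £87.89: labor services → 9.75% + 2.5% district = 12.25% → £10.77
Haircut £41.03: labor services → 9.75% + 2.5% district = 12.25% → £5.03
Garment alterations £40.13: labor services → 9.75% + 2.5% district = 12.25% → £4.92
Subtotal = £515.24; tax = £58.80; total due = £574.04

£574.04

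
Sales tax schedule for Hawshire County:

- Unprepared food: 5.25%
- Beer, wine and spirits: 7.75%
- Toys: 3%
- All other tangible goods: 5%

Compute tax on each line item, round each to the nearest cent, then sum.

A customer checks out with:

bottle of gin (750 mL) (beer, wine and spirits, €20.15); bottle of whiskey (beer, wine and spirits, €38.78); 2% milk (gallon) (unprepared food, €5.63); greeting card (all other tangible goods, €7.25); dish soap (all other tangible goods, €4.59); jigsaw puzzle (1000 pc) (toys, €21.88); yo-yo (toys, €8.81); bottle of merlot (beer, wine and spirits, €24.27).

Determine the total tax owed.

€8.26

Bottle of gin (750 mL) €20.15: beer, wine and spirits → 7.75% → €1.56
Bottle of whiskey €38.78: beer, wine and spirits → 7.75% → €3.01
2% milk (gallon) €5.63: unprepared food → 5.25% → €0.30
Greeting card €7.25: all other tangible goods → 5% → €0.36
Dish soap €4.59: all other tangible goods → 5% → €0.23
Jigsaw puzzle (1000 pc) €21.88: toys → 3% → €0.66
Yo-yo €8.81: toys → 3% → €0.26
Bottle of merlot €24.27: beer, wine and spirits → 7.75% → €1.88
Total tax = €1.56 + €3.01 + €0.30 + €0.36 + €0.23 + €0.66 + €0.26 + €1.88 = €8.26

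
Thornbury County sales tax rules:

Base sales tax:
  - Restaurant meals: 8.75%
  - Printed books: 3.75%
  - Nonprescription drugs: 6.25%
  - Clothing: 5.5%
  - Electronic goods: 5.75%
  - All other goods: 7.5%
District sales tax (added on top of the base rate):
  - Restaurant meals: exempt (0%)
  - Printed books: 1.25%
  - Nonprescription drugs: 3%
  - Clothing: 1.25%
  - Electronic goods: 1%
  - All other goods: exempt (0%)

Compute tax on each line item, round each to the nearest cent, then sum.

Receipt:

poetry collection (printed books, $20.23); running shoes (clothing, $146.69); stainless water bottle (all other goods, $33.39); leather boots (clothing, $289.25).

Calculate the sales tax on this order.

$32.93

Poetry collection $20.23: printed books → 3.75% + 1.25% district = 5% → $1.01
Running shoes $146.69: clothing → 5.5% + 1.25% district = 6.75% → $9.90
Stainless water bottle $33.39: all other goods → 7.5% + 0% district = 7.5% → $2.50
Leather boots $289.25: clothing → 5.5% + 1.25% district = 6.75% → $19.52
Total tax = $1.01 + $9.90 + $2.50 + $19.52 = $32.93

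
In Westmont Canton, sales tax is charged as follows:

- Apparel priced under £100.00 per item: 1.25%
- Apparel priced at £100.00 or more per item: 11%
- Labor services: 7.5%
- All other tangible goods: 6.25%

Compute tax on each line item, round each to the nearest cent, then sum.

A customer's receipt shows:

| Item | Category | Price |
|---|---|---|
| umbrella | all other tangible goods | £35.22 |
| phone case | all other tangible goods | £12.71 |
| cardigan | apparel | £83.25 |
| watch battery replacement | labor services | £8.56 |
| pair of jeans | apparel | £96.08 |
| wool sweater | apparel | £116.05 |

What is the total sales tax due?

Umbrella £35.22: all other tangible goods → 6.25% → £2.20
Phone case £12.71: all other tangible goods → 6.25% → £0.79
Cardigan £83.25: apparel, under £100.00 → 1.25% → £1.04
Watch battery replacement £8.56: labor services → 7.5% → £0.64
Pair of jeans £96.08: apparel, under £100.00 → 1.25% → £1.20
Wool sweater £116.05: apparel, £100.00 or more → 11% → £12.77
Total tax = £2.20 + £0.79 + £1.04 + £0.64 + £1.20 + £12.77 = £18.64

£18.64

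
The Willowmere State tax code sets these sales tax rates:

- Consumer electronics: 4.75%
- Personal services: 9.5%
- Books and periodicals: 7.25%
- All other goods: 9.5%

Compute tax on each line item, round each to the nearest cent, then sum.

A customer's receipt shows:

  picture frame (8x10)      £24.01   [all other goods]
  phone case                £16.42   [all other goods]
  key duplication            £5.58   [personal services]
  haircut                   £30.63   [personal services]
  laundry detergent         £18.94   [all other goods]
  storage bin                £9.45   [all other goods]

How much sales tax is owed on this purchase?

£9.98

Picture frame (8x10) £24.01: all other goods → 9.5% → £2.28
Phone case £16.42: all other goods → 9.5% → £1.56
Key duplication £5.58: personal services → 9.5% → £0.53
Haircut £30.63: personal services → 9.5% → £2.91
Laundry detergent £18.94: all other goods → 9.5% → £1.80
Storage bin £9.45: all other goods → 9.5% → £0.90
Total tax = £2.28 + £1.56 + £0.53 + £2.91 + £1.80 + £0.90 = £9.98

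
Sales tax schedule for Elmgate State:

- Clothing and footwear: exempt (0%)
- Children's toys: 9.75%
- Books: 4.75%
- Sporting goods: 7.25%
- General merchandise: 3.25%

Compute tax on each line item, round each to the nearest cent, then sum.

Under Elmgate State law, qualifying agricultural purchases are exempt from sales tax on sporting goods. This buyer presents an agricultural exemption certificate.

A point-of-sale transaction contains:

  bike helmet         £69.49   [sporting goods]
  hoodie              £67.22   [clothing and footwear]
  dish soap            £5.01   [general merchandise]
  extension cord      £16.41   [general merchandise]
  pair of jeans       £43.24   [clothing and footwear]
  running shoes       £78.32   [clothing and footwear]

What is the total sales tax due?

£0.69

Bike helmet £69.49: sporting goods, buyer-exempt → 0% → £0.00
Hoodie £67.22: clothing and footwear → 0% → £0.00
Dish soap £5.01: general merchandise → 3.25% → £0.16
Extension cord £16.41: general merchandise → 3.25% → £0.53
Pair of jeans £43.24: clothing and footwear → 0% → £0.00
Running shoes £78.32: clothing and footwear → 0% → £0.00
Total tax = £0.16 + £0.53 = £0.69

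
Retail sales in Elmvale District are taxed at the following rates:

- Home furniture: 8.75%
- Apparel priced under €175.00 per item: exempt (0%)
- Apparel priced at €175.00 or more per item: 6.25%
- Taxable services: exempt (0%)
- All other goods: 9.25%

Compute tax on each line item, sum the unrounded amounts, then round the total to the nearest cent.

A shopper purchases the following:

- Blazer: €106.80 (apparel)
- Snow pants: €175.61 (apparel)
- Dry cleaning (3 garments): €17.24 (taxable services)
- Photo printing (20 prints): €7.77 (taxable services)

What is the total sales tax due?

Blazer €106.80: apparel, under €175.00 → 0% → €0.00
Snow pants €175.61: apparel, €175.00 or more → 6.25% → €10.975625
Dry cleaning (3 garments) €17.24: taxable services → 0% → €0.00
Photo printing (20 prints) €7.77: taxable services → 0% → €0.00
Unrounded tax sum = €10.975625 → €10.98

€10.98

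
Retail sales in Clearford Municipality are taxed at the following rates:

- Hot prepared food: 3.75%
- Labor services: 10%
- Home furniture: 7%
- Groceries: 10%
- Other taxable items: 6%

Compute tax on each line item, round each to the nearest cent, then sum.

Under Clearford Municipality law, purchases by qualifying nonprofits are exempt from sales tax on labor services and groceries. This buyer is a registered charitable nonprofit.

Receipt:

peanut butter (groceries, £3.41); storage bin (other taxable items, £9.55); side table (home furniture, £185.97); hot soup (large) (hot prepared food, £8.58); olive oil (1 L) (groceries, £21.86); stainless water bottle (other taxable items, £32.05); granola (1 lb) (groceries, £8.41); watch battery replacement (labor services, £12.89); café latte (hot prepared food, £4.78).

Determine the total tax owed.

Peanut butter £3.41: groceries, buyer-exempt → 0% → £0.00
Storage bin £9.55: other taxable items → 6% → £0.57
Side table £185.97: home furniture → 7% → £13.02
Hot soup (large) £8.58: hot prepared food → 3.75% → £0.32
Olive oil (1 L) £21.86: groceries, buyer-exempt → 0% → £0.00
Stainless water bottle £32.05: other taxable items → 6% → £1.92
Granola (1 lb) £8.41: groceries, buyer-exempt → 0% → £0.00
Watch battery replacement £12.89: labor services, buyer-exempt → 0% → £0.00
Café latte £4.78: hot prepared food → 3.75% → £0.18
Total tax = £0.57 + £13.02 + £0.32 + £1.92 + £0.18 = £16.01

£16.01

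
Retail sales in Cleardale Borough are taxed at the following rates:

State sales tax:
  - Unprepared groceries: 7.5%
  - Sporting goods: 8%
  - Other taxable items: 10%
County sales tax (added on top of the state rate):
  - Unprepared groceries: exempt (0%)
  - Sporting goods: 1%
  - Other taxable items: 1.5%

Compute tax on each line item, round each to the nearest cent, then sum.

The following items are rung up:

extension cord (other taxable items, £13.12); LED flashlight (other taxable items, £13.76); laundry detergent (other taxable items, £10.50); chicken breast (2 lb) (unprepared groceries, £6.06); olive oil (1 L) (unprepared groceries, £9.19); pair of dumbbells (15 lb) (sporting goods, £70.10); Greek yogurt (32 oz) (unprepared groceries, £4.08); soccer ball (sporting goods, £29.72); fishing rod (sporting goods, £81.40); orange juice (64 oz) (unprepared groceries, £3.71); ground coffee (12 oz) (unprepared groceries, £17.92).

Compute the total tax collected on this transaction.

£23.68

Extension cord £13.12: other taxable items → 10% + 1.5% county = 11.5% → £1.51
LED flashlight £13.76: other taxable items → 10% + 1.5% county = 11.5% → £1.58
Laundry detergent £10.50: other taxable items → 10% + 1.5% county = 11.5% → £1.21
Chicken breast (2 lb) £6.06: unprepared groceries → 7.5% + 0% county = 7.5% → £0.45
Olive oil (1 L) £9.19: unprepared groceries → 7.5% + 0% county = 7.5% → £0.69
Pair of dumbbells (15 lb) £70.10: sporting goods → 8% + 1% county = 9% → £6.31
Greek yogurt (32 oz) £4.08: unprepared groceries → 7.5% + 0% county = 7.5% → £0.31
Soccer ball £29.72: sporting goods → 8% + 1% county = 9% → £2.67
Fishing rod £81.40: sporting goods → 8% + 1% county = 9% → £7.33
Orange juice (64 oz) £3.71: unprepared groceries → 7.5% + 0% county = 7.5% → £0.28
Ground coffee (12 oz) £17.92: unprepared groceries → 7.5% + 0% county = 7.5% → £1.34
Total tax = £1.51 + £1.58 + £1.21 + £0.45 + £0.69 + £6.31 + £0.31 + £2.67 + £7.33 + £0.28 + £1.34 = £23.68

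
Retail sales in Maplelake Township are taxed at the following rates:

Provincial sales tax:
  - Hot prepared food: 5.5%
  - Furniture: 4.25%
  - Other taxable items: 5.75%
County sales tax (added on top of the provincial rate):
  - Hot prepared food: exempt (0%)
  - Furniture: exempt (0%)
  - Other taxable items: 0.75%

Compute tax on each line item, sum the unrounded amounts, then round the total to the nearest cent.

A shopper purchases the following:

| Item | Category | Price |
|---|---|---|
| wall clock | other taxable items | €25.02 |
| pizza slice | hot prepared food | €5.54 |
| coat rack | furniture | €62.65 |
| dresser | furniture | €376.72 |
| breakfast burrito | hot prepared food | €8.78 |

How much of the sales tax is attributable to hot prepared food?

€0.79

Pizza slice €5.54: hot prepared food → 5.5% + 0% county = 5.5% → €0.3047
Breakfast burrito €8.78: hot prepared food → 5.5% + 0% county = 5.5% → €0.4829
Tax on hot prepared food: unrounded sum = €0.7876 → €0.79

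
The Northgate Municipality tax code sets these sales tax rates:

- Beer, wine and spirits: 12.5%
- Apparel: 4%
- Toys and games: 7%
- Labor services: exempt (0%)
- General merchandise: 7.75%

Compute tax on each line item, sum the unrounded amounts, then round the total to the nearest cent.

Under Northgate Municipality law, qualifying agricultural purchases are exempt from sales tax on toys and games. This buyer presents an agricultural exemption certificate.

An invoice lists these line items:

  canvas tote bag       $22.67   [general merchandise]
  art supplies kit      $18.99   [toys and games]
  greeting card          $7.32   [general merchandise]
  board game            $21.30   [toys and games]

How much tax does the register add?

Canvas tote bag $22.67: general merchandise → 7.75% → $1.756925
Art supplies kit $18.99: toys and games, buyer-exempt → 0% → $0.00
Greeting card $7.32: general merchandise → 7.75% → $0.5673
Board game $21.30: toys and games, buyer-exempt → 0% → $0.00
Unrounded tax sum = $2.324225 → $2.32

$2.32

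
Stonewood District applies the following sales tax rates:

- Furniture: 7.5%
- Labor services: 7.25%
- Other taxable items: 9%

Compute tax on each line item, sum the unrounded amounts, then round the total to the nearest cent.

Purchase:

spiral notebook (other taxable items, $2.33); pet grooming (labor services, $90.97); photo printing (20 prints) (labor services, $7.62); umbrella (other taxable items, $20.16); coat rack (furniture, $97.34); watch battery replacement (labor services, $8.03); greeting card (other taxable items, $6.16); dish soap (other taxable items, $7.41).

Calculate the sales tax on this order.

Spiral notebook $2.33: other taxable items → 9% → $0.2097
Pet grooming $90.97: labor services → 7.25% → $6.595325
Photo printing (20 prints) $7.62: labor services → 7.25% → $0.55245
Umbrella $20.16: other taxable items → 9% → $1.8144
Coat rack $97.34: furniture → 7.5% → $7.3005
Watch battery replacement $8.03: labor services → 7.25% → $0.582175
Greeting card $6.16: other taxable items → 9% → $0.5544
Dish soap $7.41: other taxable items → 9% → $0.6669
Unrounded tax sum = $18.27585 → $18.28

$18.28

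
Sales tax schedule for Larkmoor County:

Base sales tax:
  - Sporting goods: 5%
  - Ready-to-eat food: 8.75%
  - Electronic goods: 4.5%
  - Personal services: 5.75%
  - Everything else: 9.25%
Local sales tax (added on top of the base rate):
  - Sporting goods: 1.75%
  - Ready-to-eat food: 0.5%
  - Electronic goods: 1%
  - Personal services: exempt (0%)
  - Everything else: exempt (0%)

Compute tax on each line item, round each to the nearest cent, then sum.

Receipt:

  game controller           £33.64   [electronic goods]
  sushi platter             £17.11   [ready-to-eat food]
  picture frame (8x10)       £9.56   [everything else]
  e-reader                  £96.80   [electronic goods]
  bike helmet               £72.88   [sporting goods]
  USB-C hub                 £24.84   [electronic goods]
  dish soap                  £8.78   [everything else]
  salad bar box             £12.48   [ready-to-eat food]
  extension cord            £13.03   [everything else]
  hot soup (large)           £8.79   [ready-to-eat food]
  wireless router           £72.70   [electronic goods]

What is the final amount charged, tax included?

£394.51

Game controller £33.64: electronic goods → 4.5% + 1% local = 5.5% → £1.85
Sushi platter £17.11: ready-to-eat food → 8.75% + 0.5% local = 9.25% → £1.58
Picture frame (8x10) £9.56: everything else → 9.25% + 0% local = 9.25% → £0.88
E-reader £96.80: electronic goods → 4.5% + 1% local = 5.5% → £5.32
Bike helmet £72.88: sporting goods → 5% + 1.75% local = 6.75% → £4.92
USB-C hub £24.84: electronic goods → 4.5% + 1% local = 5.5% → £1.37
Dish soap £8.78: everything else → 9.25% + 0% local = 9.25% → £0.81
Salad bar box £12.48: ready-to-eat food → 8.75% + 0.5% local = 9.25% → £1.15
Extension cord £13.03: everything else → 9.25% + 0% local = 9.25% → £1.21
Hot soup (large) £8.79: ready-to-eat food → 8.75% + 0.5% local = 9.25% → £0.81
Wireless router £72.70: electronic goods → 4.5% + 1% local = 5.5% → £4.00
Subtotal = £370.61; tax = £23.90; total due = £394.51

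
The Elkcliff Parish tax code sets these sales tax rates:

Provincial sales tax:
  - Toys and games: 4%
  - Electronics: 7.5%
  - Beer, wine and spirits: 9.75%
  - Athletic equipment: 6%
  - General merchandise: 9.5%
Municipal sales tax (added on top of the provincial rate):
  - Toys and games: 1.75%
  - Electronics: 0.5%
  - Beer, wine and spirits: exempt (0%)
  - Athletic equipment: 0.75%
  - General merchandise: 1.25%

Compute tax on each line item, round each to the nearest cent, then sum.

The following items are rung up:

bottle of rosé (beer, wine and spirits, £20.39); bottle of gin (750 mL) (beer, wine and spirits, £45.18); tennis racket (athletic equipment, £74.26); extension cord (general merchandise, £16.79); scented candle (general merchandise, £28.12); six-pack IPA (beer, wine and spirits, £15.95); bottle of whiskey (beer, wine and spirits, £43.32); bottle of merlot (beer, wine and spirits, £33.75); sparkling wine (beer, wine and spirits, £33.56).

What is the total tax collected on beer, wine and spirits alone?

Bottle of rosé £20.39: beer, wine and spirits → 9.75% + 0% municipal = 9.75% → £1.99
Bottle of gin (750 mL) £45.18: beer, wine and spirits → 9.75% + 0% municipal = 9.75% → £4.41
Six-pack IPA £15.95: beer, wine and spirits → 9.75% + 0% municipal = 9.75% → £1.56
Bottle of whiskey £43.32: beer, wine and spirits → 9.75% + 0% municipal = 9.75% → £4.22
Bottle of merlot £33.75: beer, wine and spirits → 9.75% + 0% municipal = 9.75% → £3.29
Sparkling wine £33.56: beer, wine and spirits → 9.75% + 0% municipal = 9.75% → £3.27
Tax on beer, wine and spirits = £1.99 + £4.41 + £1.56 + £4.22 + £3.29 + £3.27 = £18.74

£18.74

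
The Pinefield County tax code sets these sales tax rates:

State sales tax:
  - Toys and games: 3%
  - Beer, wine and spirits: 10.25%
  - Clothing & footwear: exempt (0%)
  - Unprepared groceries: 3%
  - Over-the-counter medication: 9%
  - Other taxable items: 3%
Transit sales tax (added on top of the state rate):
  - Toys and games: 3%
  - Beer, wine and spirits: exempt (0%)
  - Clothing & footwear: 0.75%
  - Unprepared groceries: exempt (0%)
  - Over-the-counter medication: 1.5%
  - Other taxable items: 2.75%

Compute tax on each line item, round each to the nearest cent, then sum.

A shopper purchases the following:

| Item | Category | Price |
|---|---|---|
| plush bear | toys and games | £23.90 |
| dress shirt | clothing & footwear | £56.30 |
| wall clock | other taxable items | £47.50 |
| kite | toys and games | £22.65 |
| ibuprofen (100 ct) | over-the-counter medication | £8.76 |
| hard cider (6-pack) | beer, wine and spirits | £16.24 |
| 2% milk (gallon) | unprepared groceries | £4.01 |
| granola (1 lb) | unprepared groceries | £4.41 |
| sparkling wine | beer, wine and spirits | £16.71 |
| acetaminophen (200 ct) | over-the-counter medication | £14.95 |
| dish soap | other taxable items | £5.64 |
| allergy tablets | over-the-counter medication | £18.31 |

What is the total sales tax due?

£14.29

Plush bear £23.90: toys and games → 3% + 3% transit = 6% → £1.43
Dress shirt £56.30: clothing & footwear → 0% + 0.75% transit = 0.75% → £0.42
Wall clock £47.50: other taxable items → 3% + 2.75% transit = 5.75% → £2.73
Kite £22.65: toys and games → 3% + 3% transit = 6% → £1.36
Ibuprofen (100 ct) £8.76: over-the-counter medication → 9% + 1.5% transit = 10.5% → £0.92
Hard cider (6-pack) £16.24: beer, wine and spirits → 10.25% + 0% transit = 10.25% → £1.66
2% milk (gallon) £4.01: unprepared groceries → 3% + 0% transit = 3% → £0.12
Granola (1 lb) £4.41: unprepared groceries → 3% + 0% transit = 3% → £0.13
Sparkling wine £16.71: beer, wine and spirits → 10.25% + 0% transit = 10.25% → £1.71
Acetaminophen (200 ct) £14.95: over-the-counter medication → 9% + 1.5% transit = 10.5% → £1.57
Dish soap £5.64: other taxable items → 3% + 2.75% transit = 5.75% → £0.32
Allergy tablets £18.31: over-the-counter medication → 9% + 1.5% transit = 10.5% → £1.92
Total tax = £1.43 + £0.42 + £2.73 + £1.36 + £0.92 + £1.66 + £0.12 + £0.13 + £1.71 + £1.57 + £0.32 + £1.92 = £14.29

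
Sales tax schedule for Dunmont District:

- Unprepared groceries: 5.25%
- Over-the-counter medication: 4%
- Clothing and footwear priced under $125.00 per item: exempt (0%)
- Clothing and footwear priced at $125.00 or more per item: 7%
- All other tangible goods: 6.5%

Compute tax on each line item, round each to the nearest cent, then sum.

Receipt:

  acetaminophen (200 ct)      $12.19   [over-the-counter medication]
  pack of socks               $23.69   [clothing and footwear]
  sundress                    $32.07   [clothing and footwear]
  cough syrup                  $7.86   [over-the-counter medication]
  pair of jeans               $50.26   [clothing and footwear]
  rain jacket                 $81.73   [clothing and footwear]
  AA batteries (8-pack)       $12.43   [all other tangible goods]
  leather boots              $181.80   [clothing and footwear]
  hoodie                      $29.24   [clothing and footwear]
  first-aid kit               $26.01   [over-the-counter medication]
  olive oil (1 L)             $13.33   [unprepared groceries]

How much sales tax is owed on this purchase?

Acetaminophen (200 ct) $12.19: over-the-counter medication → 4% → $0.49
Pack of socks $23.69: clothing and footwear, under $125.00 → 0% → $0.00
Sundress $32.07: clothing and footwear, under $125.00 → 0% → $0.00
Cough syrup $7.86: over-the-counter medication → 4% → $0.31
Pair of jeans $50.26: clothing and footwear, under $125.00 → 0% → $0.00
Rain jacket $81.73: clothing and footwear, under $125.00 → 0% → $0.00
AA batteries (8-pack) $12.43: all other tangible goods → 6.5% → $0.81
Leather boots $181.80: clothing and footwear, $125.00 or more → 7% → $12.73
Hoodie $29.24: clothing and footwear, under $125.00 → 0% → $0.00
First-aid kit $26.01: over-the-counter medication → 4% → $1.04
Olive oil (1 L) $13.33: unprepared groceries → 5.25% → $0.70
Total tax = $0.49 + $0.31 + $0.81 + $12.73 + $1.04 + $0.70 = $16.08

$16.08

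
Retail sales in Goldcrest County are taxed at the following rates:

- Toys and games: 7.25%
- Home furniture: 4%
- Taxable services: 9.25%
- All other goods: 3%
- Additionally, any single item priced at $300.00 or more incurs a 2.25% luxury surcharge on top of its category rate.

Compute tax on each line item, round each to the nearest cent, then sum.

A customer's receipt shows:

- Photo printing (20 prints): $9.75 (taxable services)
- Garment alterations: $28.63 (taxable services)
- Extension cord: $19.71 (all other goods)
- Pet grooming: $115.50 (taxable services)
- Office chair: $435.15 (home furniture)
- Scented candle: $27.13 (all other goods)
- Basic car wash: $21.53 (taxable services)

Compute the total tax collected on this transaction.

$44.82

Photo printing (20 prints) $9.75: taxable services → 9.25% → $0.90
Garment alterations $28.63: taxable services → 9.25% → $2.65
Extension cord $19.71: all other goods → 3% → $0.59
Pet grooming $115.50: taxable services → 9.25% → $10.68
Office chair $435.15: home furniture → 4% + 2.25% surcharge = 6.25% → $27.20
Scented candle $27.13: all other goods → 3% → $0.81
Basic car wash $21.53: taxable services → 9.25% → $1.99
Total tax = $0.90 + $2.65 + $0.59 + $10.68 + $27.20 + $0.81 + $1.99 = $44.82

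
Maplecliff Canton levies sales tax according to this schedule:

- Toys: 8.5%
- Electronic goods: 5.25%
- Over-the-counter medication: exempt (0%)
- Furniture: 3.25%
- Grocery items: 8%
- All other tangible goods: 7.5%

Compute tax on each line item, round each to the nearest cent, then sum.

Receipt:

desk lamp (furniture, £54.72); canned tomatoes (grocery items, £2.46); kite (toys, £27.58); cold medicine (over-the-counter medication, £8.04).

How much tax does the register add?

£4.32

Desk lamp £54.72: furniture → 3.25% → £1.78
Canned tomatoes £2.46: grocery items → 8% → £0.20
Kite £27.58: toys → 8.5% → £2.34
Cold medicine £8.04: over-the-counter medication → 0% → £0.00
Total tax = £1.78 + £0.20 + £2.34 = £4.32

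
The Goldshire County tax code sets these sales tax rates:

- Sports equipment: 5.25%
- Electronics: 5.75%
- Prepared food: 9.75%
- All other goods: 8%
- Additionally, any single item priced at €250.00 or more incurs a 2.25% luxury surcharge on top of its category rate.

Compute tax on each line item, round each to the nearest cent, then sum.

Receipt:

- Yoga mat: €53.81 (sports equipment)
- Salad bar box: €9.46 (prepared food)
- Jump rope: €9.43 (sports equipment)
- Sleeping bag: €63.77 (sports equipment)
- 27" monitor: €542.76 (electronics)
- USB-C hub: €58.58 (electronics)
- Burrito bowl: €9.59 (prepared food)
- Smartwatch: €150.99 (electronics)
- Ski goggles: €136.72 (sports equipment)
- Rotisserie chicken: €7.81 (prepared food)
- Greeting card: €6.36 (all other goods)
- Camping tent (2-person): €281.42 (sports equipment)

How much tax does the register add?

Yoga mat €53.81: sports equipment → 5.25% → €2.83
Salad bar box €9.46: prepared food → 9.75% → €0.92
Jump rope €9.43: sports equipment → 5.25% → €0.50
Sleeping bag €63.77: sports equipment → 5.25% → €3.35
27" monitor €542.76: electronics → 5.75% + 2.25% surcharge = 8% → €43.42
USB-C hub €58.58: electronics → 5.75% → €3.37
Burrito bowl €9.59: prepared food → 9.75% → €0.94
Smartwatch €150.99: electronics → 5.75% → €8.68
Ski goggles €136.72: sports equipment → 5.25% → €7.18
Rotisserie chicken €7.81: prepared food → 9.75% → €0.76
Greeting card €6.36: all other goods → 8% → €0.51
Camping tent (2-person) €281.42: sports equipment → 5.25% + 2.25% surcharge = 7.5% → €21.11
Total tax = €2.83 + €0.92 + €0.50 + €3.35 + €43.42 + €3.37 + €0.94 + €8.68 + €7.18 + €0.76 + €0.51 + €21.11 = €93.57

€93.57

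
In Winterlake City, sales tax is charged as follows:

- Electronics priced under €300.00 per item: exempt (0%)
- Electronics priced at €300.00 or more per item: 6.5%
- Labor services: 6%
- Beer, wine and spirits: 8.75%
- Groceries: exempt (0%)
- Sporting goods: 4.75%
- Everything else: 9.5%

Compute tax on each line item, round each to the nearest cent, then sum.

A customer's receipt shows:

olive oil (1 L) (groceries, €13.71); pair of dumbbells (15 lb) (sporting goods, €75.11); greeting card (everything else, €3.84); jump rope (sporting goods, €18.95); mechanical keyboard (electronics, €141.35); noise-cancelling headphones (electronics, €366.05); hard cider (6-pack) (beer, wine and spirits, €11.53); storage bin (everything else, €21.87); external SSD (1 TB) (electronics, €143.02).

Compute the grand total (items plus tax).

Olive oil (1 L) €13.71: groceries → 0% → €0.00
Pair of dumbbells (15 lb) €75.11: sporting goods → 4.75% → €3.57
Greeting card €3.84: everything else → 9.5% → €0.36
Jump rope €18.95: sporting goods → 4.75% → €0.90
Mechanical keyboard €141.35: electronics, under €300.00 → 0% → €0.00
Noise-cancelling headphones €366.05: electronics, €300.00 or more → 6.5% → €23.79
Hard cider (6-pack) €11.53: beer, wine and spirits → 8.75% → €1.01
Storage bin €21.87: everything else → 9.5% → €2.08
External SSD (1 TB) €143.02: electronics, under €300.00 → 0% → €0.00
Subtotal = €795.43; tax = €31.71; total due = €827.14

€827.14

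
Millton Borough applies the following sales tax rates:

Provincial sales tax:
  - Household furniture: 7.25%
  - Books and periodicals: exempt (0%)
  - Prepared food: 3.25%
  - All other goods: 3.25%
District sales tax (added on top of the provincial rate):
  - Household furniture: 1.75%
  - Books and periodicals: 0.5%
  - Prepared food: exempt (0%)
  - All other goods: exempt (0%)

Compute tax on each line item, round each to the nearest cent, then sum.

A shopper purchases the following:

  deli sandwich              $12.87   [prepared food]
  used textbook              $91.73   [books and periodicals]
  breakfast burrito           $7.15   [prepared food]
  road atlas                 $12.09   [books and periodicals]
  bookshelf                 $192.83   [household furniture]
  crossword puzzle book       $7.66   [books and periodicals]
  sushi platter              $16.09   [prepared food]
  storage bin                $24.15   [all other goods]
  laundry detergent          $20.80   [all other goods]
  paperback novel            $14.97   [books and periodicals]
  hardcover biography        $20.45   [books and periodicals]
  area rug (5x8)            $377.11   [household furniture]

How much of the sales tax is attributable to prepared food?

$1.17

Deli sandwich $12.87: prepared food → 3.25% + 0% district = 3.25% → $0.42
Breakfast burrito $7.15: prepared food → 3.25% + 0% district = 3.25% → $0.23
Sushi platter $16.09: prepared food → 3.25% + 0% district = 3.25% → $0.52
Tax on prepared food = $0.42 + $0.23 + $0.52 = $1.17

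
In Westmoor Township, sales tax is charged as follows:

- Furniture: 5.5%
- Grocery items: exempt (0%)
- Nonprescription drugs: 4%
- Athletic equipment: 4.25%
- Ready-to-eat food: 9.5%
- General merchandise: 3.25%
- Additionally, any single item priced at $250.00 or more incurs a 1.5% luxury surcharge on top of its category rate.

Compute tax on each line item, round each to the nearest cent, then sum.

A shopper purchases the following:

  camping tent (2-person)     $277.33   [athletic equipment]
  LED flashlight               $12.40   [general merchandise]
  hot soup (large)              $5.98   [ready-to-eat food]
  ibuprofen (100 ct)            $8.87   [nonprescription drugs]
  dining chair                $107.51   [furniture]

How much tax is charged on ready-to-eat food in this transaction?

$0.57

Hot soup (large) $5.98: ready-to-eat food → 9.5% → $0.57
Tax on ready-to-eat food = $0.57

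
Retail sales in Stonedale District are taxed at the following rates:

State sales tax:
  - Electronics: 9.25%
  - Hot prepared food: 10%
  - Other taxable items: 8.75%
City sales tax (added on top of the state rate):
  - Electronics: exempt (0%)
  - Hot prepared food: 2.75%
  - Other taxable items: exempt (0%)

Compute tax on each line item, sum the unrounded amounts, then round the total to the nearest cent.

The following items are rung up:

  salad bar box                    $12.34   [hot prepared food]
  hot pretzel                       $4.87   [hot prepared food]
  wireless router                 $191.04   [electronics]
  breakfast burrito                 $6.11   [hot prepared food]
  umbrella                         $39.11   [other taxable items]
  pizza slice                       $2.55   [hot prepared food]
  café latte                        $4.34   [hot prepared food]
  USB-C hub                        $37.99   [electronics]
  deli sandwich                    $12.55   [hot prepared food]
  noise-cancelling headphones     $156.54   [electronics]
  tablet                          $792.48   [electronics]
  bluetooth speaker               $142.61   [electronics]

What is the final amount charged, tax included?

Salad bar box $12.34: hot prepared food → 10% + 2.75% city = 12.75% → $1.57335
Hot pretzel $4.87: hot prepared food → 10% + 2.75% city = 12.75% → $0.620925
Wireless router $191.04: electronics → 9.25% + 0% city = 9.25% → $17.6712
Breakfast burrito $6.11: hot prepared food → 10% + 2.75% city = 12.75% → $0.779025
Umbrella $39.11: other taxable items → 8.75% + 0% city = 8.75% → $3.422125
Pizza slice $2.55: hot prepared food → 10% + 2.75% city = 12.75% → $0.325125
Café latte $4.34: hot prepared food → 10% + 2.75% city = 12.75% → $0.55335
USB-C hub $37.99: electronics → 9.25% + 0% city = 9.25% → $3.514075
Deli sandwich $12.55: hot prepared food → 10% + 2.75% city = 12.75% → $1.600125
Noise-cancelling headphones $156.54: electronics → 9.25% + 0% city = 9.25% → $14.47995
Tablet $792.48: electronics → 9.25% + 0% city = 9.25% → $73.3044
Bluetooth speaker $142.61: electronics → 9.25% + 0% city = 9.25% → $13.191425
Subtotal = $1402.53; unrounded tax = $131.035075 → $131.04; total due = $1533.57

$1533.57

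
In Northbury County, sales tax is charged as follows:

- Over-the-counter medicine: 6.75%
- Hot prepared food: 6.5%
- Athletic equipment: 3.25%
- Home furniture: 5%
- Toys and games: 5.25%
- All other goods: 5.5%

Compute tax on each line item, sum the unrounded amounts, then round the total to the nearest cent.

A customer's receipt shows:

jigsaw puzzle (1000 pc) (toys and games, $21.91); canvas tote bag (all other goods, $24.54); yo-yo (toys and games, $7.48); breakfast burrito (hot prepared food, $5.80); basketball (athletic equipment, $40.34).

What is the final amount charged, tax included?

$104.65

Jigsaw puzzle (1000 pc) $21.91: toys and games → 5.25% → $1.150275
Canvas tote bag $24.54: all other goods → 5.5% → $1.3497
Yo-yo $7.48: toys and games → 5.25% → $0.3927
Breakfast burrito $5.80: hot prepared food → 6.5% → $0.377
Basketball $40.34: athletic equipment → 3.25% → $1.31105
Subtotal = $100.07; unrounded tax = $4.580725 → $4.58; total due = $104.65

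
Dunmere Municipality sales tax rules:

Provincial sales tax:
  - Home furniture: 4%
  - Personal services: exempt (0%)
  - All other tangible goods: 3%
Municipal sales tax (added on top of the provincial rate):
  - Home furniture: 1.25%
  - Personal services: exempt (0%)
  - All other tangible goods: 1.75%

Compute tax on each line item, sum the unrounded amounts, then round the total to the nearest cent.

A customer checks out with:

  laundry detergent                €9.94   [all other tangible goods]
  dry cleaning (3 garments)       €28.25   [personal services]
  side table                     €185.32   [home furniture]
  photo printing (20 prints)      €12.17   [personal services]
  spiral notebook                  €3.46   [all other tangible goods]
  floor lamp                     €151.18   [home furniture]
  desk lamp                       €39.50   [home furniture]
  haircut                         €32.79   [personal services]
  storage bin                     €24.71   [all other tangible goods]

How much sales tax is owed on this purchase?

Laundry detergent €9.94: all other tangible goods → 3% + 1.75% municipal = 4.75% → €0.47215
Dry cleaning (3 garments) €28.25: personal services → 0% + 0% municipal = 0% → €0.00
Side table €185.32: home furniture → 4% + 1.25% municipal = 5.25% → €9.7293
Photo printing (20 prints) €12.17: personal services → 0% + 0% municipal = 0% → €0.00
Spiral notebook €3.46: all other tangible goods → 3% + 1.75% municipal = 4.75% → €0.16435
Floor lamp €151.18: home furniture → 4% + 1.25% municipal = 5.25% → €7.93695
Desk lamp €39.50: home furniture → 4% + 1.25% municipal = 5.25% → €2.07375
Haircut €32.79: personal services → 0% + 0% municipal = 0% → €0.00
Storage bin €24.71: all other tangible goods → 3% + 1.75% municipal = 4.75% → €1.173725
Unrounded tax sum = €21.550225 → €21.55

€21.55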